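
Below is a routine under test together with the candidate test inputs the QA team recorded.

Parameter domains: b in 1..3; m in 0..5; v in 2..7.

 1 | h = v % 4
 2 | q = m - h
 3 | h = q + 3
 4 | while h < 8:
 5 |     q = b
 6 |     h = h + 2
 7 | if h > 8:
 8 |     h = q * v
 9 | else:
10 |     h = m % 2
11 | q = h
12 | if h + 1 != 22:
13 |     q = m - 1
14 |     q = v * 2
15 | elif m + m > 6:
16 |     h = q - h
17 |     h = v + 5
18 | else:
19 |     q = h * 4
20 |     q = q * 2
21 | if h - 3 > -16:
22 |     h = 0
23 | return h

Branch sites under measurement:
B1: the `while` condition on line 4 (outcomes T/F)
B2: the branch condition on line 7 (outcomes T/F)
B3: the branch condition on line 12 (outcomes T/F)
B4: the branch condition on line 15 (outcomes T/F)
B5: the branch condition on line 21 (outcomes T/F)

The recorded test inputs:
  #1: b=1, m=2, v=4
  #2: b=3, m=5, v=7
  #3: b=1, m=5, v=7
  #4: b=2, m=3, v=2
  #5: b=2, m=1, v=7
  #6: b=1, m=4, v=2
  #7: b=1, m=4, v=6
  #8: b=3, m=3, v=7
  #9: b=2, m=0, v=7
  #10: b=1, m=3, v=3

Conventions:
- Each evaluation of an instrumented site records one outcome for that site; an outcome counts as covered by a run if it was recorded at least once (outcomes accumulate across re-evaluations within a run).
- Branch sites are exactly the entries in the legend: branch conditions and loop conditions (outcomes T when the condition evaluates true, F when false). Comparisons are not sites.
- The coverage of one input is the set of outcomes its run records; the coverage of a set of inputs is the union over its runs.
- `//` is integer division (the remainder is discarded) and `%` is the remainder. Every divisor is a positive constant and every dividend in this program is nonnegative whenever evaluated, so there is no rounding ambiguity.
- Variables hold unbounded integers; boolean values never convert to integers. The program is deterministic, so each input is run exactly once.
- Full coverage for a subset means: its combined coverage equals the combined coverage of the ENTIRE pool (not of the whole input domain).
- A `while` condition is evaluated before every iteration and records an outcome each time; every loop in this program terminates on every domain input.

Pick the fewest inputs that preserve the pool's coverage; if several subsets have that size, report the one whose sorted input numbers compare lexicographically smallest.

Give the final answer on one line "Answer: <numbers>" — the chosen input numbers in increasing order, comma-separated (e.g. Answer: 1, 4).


test 1 (b=1, m=2, v=4) fires B1->T, B1->T, B1->F, B2->T, B3->T, B5->T; hits B1=T, B1=F, B2=T, B3=T, B5=T
test 2 (b=3, m=5, v=7) fires B1->T, B1->T, B1->F, B2->T, B3->F, B4->T, B5->T; hits B1=T, B1=F, B2=T, B3=F, B4=T, B5=T
test 3 (b=1, m=5, v=7) fires B1->T, B1->T, B1->F, B2->T, B3->T, B5->T; hits B1=T, B1=F, B2=T, B3=T, B5=T
test 4 (b=2, m=3, v=2) fires B1->T, B1->T, B1->F, B2->F, B3->T, B5->T; hits B1=T, B1=F, B2=F, B3=T, B5=T
test 5 (b=2, m=1, v=7) fires B1->T, B1->T, B1->T, B1->T, B1->F, B2->T, B3->T, B5->T; hits B1=T, B1=F, B2=T, B3=T, B5=T
test 6 (b=1, m=4, v=2) fires B1->T, B1->T, B1->F, B2->T, B3->T, B5->T; hits B1=T, B1=F, B2=T, B3=T, B5=T
test 7 (b=1, m=4, v=6) fires B1->T, B1->T, B1->F, B2->T, B3->T, B5->T; hits B1=T, B1=F, B2=T, B3=T, B5=T
test 8 (b=3, m=3, v=7) fires B1->T, B1->T, B1->T, B1->F, B2->T, B3->F, B4->F, B5->T; hits B1=T, B1=F, B2=T, B3=F, B4=F, B5=T
test 9 (b=2, m=0, v=7) fires B1->T, B1->T, B1->T, B1->T, B1->F, B2->F, B3->T, B5->T; hits B1=T, B1=F, B2=F, B3=T, B5=T
test 10 (b=1, m=3, v=3) fires B1->T, B1->T, B1->T, B1->F, B2->T, B3->T, B5->T; hits B1=T, B1=F, B2=T, B3=T, B5=T
union over all inputs: B1=T, B1=F, B2=T, B2=F, B3=T, B3=F, B4=T, B4=F, B5=T (9 outcomes)
no size-1 subset reaches all 9 outcomes (best union: 6/9)
no size-2 subset reaches all 9 outcomes (best union: 8/9)
at size 3, {2, 4, 8} reaches all 9 outcomes; every lexicographically earlier size-3 subset fails
Answer: 2, 4, 8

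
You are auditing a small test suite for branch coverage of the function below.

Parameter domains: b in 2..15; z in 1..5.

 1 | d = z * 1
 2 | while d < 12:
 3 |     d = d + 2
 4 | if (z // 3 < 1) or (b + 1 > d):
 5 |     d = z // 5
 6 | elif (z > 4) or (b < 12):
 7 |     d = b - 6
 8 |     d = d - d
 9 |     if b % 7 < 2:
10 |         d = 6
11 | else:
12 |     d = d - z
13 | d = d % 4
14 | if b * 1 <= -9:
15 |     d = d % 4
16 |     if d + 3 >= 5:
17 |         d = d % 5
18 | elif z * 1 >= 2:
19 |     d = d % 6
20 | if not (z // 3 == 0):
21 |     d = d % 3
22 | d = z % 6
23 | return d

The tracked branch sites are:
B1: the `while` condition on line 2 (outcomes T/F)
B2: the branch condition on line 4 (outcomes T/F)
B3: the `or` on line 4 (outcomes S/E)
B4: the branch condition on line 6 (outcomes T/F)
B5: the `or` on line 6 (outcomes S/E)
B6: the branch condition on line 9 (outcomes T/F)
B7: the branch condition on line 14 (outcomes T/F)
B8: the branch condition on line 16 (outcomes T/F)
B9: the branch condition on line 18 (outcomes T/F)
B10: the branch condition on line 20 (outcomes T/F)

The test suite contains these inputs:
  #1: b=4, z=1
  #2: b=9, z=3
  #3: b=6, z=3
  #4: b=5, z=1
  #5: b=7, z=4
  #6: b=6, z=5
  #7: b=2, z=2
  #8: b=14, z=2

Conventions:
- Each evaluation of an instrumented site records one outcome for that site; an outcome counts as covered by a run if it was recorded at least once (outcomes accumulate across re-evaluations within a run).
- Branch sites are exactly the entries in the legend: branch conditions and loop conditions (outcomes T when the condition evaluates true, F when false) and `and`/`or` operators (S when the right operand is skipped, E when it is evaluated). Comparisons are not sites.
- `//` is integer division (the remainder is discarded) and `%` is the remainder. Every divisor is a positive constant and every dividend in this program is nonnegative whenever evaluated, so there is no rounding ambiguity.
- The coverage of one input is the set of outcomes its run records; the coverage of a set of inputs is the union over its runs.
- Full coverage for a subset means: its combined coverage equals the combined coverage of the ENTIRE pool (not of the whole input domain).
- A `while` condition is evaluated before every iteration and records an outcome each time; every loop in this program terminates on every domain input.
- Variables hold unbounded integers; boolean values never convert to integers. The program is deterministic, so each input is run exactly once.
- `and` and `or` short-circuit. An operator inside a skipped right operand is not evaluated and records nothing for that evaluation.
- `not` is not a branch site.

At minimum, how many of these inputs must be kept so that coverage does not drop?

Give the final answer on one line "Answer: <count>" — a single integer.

input #1 (b=4, z=1): events B1->T, B1->T, B1->T, B1->T, B1->T, B1->T, B1->F, B3->S, B2->T, B7->F, B9->F, B10->F; covers B1=T, B1=F, B2=T, B3=S, B7=F, B9=F, B10=F
input #2 (b=9, z=3): events B1->T, B1->T, B1->T, B1->T, B1->T, B1->F, B3->E, B2->F, B5->E, B4->T, B6->F, B7->F, B9->T, B10->T; covers B1=T, B1=F, B2=F, B3=E, B4=T, B5=E, B6=F, B7=F, B9=T, B10=T
input #3 (b=6, z=3): events B1->T, B1->T, B1->T, B1->T, B1->T, B1->F, B3->E, B2->F, B5->E, B4->T, B6->F, B7->F, B9->T, B10->T; covers B1=T, B1=F, B2=F, B3=E, B4=T, B5=E, B6=F, B7=F, B9=T, B10=T
input #4 (b=5, z=1): events B1->T, B1->T, B1->T, B1->T, B1->T, B1->T, B1->F, B3->S, B2->T, B7->F, B9->F, B10->F; covers B1=T, B1=F, B2=T, B3=S, B7=F, B9=F, B10=F
input #5 (b=7, z=4): events B1->T, B1->T, B1->T, B1->T, B1->F, B3->E, B2->F, B5->E, B4->T, B6->T, B7->F, B9->T, B10->T; covers B1=T, B1=F, B2=F, B3=E, B4=T, B5=E, B6=T, B7=F, B9=T, B10=T
input #6 (b=6, z=5): events B1->T, B1->T, B1->T, B1->T, B1->F, B3->E, B2->F, B5->S, B4->T, B6->F, B7->F, B9->T, B10->T; covers B1=T, B1=F, B2=F, B3=E, B4=T, B5=S, B6=F, B7=F, B9=T, B10=T
input #7 (b=2, z=2): events B1->T, B1->T, B1->T, B1->T, B1->T, B1->F, B3->S, B2->T, B7->F, B9->T, B10->F; covers B1=T, B1=F, B2=T, B3=S, B7=F, B9=T, B10=F
input #8 (b=14, z=2): events B1->T, B1->T, B1->T, B1->T, B1->T, B1->F, B3->S, B2->T, B7->F, B9->T, B10->F; covers B1=T, B1=F, B2=T, B3=S, B7=F, B9=T, B10=F
union over all inputs: B1=T, B1=F, B2=T, B2=F, B3=S, B3=E, B4=T, B5=S, B5=E, B6=T, B6=F, B7=F, B9=T, B9=F, B10=T, B10=F (16 outcomes)
size 1 is not enough: best union over all size-1 subsets is 10/16
size 2 is not enough: best union over all size-2 subsets is 14/16
the canonical winner is {1, 5, 6}: size 3, full 16-outcome coverage, earliest index list among size-3 covers

Answer: 3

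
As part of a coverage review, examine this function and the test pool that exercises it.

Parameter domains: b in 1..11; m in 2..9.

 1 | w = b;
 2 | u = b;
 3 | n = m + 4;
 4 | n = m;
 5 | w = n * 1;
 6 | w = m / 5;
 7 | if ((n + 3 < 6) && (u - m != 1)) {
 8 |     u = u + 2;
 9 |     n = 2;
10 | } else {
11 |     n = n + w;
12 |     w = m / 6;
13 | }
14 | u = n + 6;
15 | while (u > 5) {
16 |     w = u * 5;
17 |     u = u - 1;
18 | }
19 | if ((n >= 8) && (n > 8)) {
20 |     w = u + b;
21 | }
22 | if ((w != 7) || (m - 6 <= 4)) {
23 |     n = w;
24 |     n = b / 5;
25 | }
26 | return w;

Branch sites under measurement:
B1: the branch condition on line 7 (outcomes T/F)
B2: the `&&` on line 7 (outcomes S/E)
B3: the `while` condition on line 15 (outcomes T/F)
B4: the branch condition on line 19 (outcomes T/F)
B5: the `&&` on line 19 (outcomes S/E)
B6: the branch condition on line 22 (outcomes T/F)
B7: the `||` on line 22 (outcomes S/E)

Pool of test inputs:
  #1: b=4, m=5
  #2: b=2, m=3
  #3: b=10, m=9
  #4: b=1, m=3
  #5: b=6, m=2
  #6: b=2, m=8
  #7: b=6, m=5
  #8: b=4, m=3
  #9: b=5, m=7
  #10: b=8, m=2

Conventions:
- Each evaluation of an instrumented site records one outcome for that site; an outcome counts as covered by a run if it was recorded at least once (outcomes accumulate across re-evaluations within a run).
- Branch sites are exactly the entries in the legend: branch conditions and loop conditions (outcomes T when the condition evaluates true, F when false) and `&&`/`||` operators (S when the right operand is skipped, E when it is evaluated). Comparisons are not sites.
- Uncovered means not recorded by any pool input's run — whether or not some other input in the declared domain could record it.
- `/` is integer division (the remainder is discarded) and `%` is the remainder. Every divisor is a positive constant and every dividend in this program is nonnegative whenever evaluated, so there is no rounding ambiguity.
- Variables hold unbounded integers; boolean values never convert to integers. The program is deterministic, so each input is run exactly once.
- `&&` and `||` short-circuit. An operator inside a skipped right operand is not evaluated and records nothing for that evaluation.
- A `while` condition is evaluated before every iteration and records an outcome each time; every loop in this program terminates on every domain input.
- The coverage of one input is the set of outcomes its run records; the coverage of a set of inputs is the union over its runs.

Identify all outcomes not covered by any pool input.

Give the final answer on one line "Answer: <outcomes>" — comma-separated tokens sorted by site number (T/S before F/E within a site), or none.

#1 (b=4, m=5) -> B2->S, B1->F, B3->T, B3->T, B3->T, B3->T, B3->T, B3->T, B3->T, B3->F, B5->S, B4->F, B7->S, B6->T; covered: B1=F, B2=S, B3=T, B3=F, B4=F, B5=S, B6=T, B7=S
#2 (b=2, m=3) -> B2->S, B1->F, B3->T, B3->T, B3->T, B3->T, B3->F, B5->S, B4->F, B7->S, B6->T; covered: B1=F, B2=S, B3=T, B3=F, B4=F, B5=S, B6=T, B7=S
#3 (b=10, m=9) -> B2->S, B1->F, B3->T, B3->T, B3->T, B3->T, B3->T, B3->T, B3->T, B3->T, B3->T, B3->T, B3->T, B3->F, ...; covered: B1=F, B2=S, B3=T, B3=F, B4=T, B5=E, B6=T, B7=S
#4 (b=1, m=3) -> B2->S, B1->F, B3->T, B3->T, B3->T, B3->T, B3->F, B5->S, B4->F, B7->S, B6->T; covered: B1=F, B2=S, B3=T, B3=F, B4=F, B5=S, B6=T, B7=S
#5 (b=6, m=2) -> B2->E, B1->T, B3->T, B3->T, B3->T, B3->F, B5->S, B4->F, B7->S, B6->T; covered: B1=T, B2=E, B3=T, B3=F, B4=F, B5=S, B6=T, B7=S
#6 (b=2, m=8) -> B2->S, B1->F, B3->T, B3->T, B3->T, B3->T, B3->T, B3->T, B3->T, B3->T, B3->T, B3->T, B3->F, B5->E, ...; covered: B1=F, B2=S, B3=T, B3=F, B4=T, B5=E, B6=T, B7=E
#7 (b=6, m=5) -> B2->S, B1->F, B3->T, B3->T, B3->T, B3->T, B3->T, B3->T, B3->T, B3->F, B5->S, B4->F, B7->S, B6->T; covered: B1=F, B2=S, B3=T, B3=F, B4=F, B5=S, B6=T, B7=S
#8 (b=4, m=3) -> B2->S, B1->F, B3->T, B3->T, B3->T, B3->T, B3->F, B5->S, B4->F, B7->S, B6->T; covered: B1=F, B2=S, B3=T, B3=F, B4=F, B5=S, B6=T, B7=S
#9 (b=5, m=7) -> B2->S, B1->F, B3->T, B3->T, B3->T, B3->T, B3->T, B3->T, B3->T, B3->T, B3->T, B3->F, B5->E, B4->F, ...; covered: B1=F, B2=S, B3=T, B3=F, B4=F, B5=E, B6=T, B7=S
#10 (b=8, m=2) -> B2->E, B1->T, B3->T, B3->T, B3->T, B3->F, B5->S, B4->F, B7->S, B6->T; covered: B1=T, B2=E, B3=T, B3=F, B4=F, B5=S, B6=T, B7=S
union over the pool: B1=T, B1=F, B2=S, B2=E, B3=T, B3=F, B4=T, B4=F, B5=S, B5=E, B6=T, B7=S, B7=E
uncovered (1 of 14): B6=F

Answer: B6=F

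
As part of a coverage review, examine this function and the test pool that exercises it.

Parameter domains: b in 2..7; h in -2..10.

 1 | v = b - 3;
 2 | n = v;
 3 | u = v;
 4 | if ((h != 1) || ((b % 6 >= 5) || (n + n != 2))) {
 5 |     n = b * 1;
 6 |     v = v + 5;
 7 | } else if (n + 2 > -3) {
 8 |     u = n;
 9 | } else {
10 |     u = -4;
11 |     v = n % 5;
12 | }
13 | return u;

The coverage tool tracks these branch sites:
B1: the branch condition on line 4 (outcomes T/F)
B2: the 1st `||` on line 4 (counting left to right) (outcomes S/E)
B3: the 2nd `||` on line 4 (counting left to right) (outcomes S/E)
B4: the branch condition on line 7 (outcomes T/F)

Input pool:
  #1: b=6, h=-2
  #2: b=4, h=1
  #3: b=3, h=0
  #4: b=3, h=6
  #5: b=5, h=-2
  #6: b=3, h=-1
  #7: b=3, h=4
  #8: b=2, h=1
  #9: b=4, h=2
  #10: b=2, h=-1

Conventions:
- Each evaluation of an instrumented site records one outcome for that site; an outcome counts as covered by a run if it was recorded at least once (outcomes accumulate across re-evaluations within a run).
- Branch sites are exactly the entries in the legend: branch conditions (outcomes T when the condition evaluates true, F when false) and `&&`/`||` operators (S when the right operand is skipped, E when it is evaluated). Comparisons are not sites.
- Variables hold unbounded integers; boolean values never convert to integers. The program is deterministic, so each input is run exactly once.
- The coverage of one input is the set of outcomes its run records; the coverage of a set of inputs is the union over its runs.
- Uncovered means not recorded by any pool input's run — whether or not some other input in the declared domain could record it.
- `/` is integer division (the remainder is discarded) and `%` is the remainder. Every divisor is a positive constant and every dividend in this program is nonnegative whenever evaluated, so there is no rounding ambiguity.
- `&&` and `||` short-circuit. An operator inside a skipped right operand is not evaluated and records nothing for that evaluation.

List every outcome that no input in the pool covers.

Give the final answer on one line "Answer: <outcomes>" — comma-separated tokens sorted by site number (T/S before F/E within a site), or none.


test 1 (b=6, h=-2) fires B2->S, B1->T; hits B1=T, B2=S
test 2 (b=4, h=1) fires B2->E, B3->E, B1->F, B4->T; hits B1=F, B2=E, B3=E, B4=T
test 3 (b=3, h=0) fires B2->S, B1->T; hits B1=T, B2=S
test 4 (b=3, h=6) fires B2->S, B1->T; hits B1=T, B2=S
test 5 (b=5, h=-2) fires B2->S, B1->T; hits B1=T, B2=S
test 6 (b=3, h=-1) fires B2->S, B1->T; hits B1=T, B2=S
test 7 (b=3, h=4) fires B2->S, B1->T; hits B1=T, B2=S
test 8 (b=2, h=1) fires B2->E, B3->E, B1->T; hits B1=T, B2=E, B3=E
test 9 (b=4, h=2) fires B2->S, B1->T; hits B1=T, B2=S
test 10 (b=2, h=-1) fires B2->S, B1->T; hits B1=T, B2=S
union over the pool: B1=T, B1=F, B2=S, B2=E, B3=E, B4=T
uncovered (2 of 8): B3=S, B4=F
Answer: B3=S, B4=F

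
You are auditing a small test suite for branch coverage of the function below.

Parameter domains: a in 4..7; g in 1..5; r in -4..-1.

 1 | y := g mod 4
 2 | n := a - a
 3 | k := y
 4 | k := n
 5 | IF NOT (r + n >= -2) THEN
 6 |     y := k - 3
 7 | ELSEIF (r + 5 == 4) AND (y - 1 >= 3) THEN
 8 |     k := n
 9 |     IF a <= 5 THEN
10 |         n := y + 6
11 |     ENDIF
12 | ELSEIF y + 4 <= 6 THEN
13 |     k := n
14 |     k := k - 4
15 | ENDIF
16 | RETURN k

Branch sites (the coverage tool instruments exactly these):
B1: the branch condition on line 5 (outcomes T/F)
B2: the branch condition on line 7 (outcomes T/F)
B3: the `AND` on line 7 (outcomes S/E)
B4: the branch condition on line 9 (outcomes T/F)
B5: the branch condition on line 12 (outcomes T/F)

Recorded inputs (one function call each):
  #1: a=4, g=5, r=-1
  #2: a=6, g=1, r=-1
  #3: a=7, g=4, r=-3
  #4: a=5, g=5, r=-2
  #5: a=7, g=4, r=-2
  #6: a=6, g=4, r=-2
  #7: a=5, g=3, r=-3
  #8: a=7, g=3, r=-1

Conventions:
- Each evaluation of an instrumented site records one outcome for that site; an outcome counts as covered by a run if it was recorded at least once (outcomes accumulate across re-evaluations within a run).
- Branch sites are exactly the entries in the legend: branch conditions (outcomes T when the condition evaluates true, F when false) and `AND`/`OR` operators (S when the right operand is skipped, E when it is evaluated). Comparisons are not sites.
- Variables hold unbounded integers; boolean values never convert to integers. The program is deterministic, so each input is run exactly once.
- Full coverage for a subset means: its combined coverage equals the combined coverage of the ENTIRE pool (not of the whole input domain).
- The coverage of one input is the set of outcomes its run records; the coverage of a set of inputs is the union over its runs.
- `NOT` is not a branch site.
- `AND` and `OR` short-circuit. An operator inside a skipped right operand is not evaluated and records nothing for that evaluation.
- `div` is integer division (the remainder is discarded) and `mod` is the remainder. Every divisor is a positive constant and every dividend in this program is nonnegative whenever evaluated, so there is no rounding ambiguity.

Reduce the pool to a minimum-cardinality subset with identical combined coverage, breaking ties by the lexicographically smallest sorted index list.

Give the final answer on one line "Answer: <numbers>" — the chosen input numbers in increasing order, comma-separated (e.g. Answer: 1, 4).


#1 (a=4, g=5, r=-1) -> B1->F, B3->E, B2->F, B5->T; covered: B1=F, B2=F, B3=E, B5=T
#2 (a=6, g=1, r=-1) -> B1->F, B3->E, B2->F, B5->T; covered: B1=F, B2=F, B3=E, B5=T
#3 (a=7, g=4, r=-3) -> B1->T; covered: B1=T
#4 (a=5, g=5, r=-2) -> B1->F, B3->S, B2->F, B5->T; covered: B1=F, B2=F, B3=S, B5=T
#5 (a=7, g=4, r=-2) -> B1->F, B3->S, B2->F, B5->T; covered: B1=F, B2=F, B3=S, B5=T
#6 (a=6, g=4, r=-2) -> B1->F, B3->S, B2->F, B5->T; covered: B1=F, B2=F, B3=S, B5=T
#7 (a=5, g=3, r=-3) -> B1->T; covered: B1=T
#8 (a=7, g=3, r=-1) -> B1->F, B3->E, B2->F, B5->F; covered: B1=F, B2=F, B3=E, B5=F
the full pool covers 7 outcomes: B1=T, B1=F, B2=F, B3=S, B3=E, B5=T, B5=F
no size-1 subset reaches all 7 outcomes (best union: 4/7)
no size-2 subset reaches all 7 outcomes (best union: 6/7)
size 3: inputs {3, 4, 8} cover all 7 outcomes, and no lexicographically smaller subset of this size does
Answer: 3, 4, 8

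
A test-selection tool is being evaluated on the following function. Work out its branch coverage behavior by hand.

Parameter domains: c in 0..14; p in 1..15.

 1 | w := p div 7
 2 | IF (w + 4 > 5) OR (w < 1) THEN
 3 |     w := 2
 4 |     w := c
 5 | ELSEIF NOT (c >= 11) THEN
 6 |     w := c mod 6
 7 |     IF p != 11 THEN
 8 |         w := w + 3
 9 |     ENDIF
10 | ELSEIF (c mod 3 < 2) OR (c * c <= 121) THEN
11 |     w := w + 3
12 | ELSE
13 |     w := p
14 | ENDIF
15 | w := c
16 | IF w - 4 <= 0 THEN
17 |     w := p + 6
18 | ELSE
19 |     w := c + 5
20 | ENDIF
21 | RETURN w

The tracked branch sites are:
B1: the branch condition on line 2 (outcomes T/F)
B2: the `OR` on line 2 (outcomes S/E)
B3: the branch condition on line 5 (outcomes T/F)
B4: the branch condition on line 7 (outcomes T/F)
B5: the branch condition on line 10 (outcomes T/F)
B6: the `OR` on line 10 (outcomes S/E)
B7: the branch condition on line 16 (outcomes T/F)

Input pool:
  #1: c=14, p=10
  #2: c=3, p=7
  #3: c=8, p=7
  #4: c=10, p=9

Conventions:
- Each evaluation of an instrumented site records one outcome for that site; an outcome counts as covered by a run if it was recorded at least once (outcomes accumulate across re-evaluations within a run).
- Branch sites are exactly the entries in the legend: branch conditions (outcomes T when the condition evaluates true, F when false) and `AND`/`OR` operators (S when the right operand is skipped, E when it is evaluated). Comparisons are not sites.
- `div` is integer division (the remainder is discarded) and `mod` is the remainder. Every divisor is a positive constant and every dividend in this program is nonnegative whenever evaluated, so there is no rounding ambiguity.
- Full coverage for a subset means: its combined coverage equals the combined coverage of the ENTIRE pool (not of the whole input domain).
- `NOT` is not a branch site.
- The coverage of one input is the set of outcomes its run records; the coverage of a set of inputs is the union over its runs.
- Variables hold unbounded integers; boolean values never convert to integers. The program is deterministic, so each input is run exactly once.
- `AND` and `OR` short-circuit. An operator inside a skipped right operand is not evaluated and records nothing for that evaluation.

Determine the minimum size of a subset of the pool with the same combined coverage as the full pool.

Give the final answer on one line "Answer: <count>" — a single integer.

#1 (c=14, p=10) -> B2->E, B1->F, B3->F, B6->E, B5->F, B7->F; covered: B1=F, B2=E, B3=F, B5=F, B6=E, B7=F
#2 (c=3, p=7) -> B2->E, B1->F, B3->T, B4->T, B7->T; covered: B1=F, B2=E, B3=T, B4=T, B7=T
#3 (c=8, p=7) -> B2->E, B1->F, B3->T, B4->T, B7->F; covered: B1=F, B2=E, B3=T, B4=T, B7=F
#4 (c=10, p=9) -> B2->E, B1->F, B3->T, B4->T, B7->F; covered: B1=F, B2=E, B3=T, B4=T, B7=F
together the pool reaches 9 outcomes: B1=F, B2=E, B3=T, B3=F, B4=T, B5=F, B6=E, B7=T, B7=F
every size-1 subset falls short of the 9 outcomes (best: 6/9)
inputs {1, 2} (size 2) cover everything; no size-2 subset with a lexicographically smaller index list covers all 9

Answer: 2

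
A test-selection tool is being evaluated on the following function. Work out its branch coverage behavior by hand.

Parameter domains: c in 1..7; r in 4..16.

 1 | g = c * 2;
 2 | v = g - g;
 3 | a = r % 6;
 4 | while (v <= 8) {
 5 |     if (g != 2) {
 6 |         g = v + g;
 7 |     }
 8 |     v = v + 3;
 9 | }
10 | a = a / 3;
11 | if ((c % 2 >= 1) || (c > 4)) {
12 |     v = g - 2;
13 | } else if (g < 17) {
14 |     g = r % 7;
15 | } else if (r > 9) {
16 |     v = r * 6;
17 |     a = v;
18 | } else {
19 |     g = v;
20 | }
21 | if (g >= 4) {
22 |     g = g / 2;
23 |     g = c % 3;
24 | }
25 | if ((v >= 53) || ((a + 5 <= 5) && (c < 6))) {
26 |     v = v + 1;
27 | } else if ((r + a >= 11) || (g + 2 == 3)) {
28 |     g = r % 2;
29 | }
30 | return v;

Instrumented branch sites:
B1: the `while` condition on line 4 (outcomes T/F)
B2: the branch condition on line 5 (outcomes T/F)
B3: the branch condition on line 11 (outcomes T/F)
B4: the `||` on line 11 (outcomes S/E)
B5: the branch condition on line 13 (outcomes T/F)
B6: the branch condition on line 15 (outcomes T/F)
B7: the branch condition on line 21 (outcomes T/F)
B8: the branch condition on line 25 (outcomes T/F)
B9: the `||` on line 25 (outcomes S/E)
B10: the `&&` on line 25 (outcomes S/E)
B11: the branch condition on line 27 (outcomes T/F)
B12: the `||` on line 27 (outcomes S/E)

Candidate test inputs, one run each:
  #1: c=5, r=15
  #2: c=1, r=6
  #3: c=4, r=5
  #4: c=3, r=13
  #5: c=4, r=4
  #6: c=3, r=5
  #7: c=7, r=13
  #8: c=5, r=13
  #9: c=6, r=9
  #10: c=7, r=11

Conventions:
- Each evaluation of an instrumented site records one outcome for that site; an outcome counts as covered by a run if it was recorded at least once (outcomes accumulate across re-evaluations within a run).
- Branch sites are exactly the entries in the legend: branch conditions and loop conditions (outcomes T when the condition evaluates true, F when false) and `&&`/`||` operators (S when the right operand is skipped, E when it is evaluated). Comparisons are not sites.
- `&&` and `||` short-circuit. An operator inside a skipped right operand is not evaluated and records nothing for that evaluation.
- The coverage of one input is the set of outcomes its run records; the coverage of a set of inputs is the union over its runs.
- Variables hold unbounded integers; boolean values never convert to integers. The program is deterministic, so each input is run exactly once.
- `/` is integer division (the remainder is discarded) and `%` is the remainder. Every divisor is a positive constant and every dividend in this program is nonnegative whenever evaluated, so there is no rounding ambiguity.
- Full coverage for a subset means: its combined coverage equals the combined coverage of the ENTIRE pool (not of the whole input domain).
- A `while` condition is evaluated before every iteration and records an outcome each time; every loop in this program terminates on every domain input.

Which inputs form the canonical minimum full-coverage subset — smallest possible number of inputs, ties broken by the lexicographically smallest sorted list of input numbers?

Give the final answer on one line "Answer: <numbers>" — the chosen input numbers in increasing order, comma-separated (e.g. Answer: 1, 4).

#1 (c=5, r=15) -> B1->T, B2->T, B1->T, B2->T, B1->T, B2->T, B1->F, B4->S, B3->T, B7->T, B9->E, B10->S, B8->F, B12->S, ...; covered: B1=T, B1=F, B2=T, B3=T, B4=S, B7=T, B8=F, B9=E, B10=S, B11=T, B12=S
#2 (c=1, r=6) -> B1->T, B2->F, B1->T, B2->F, B1->T, B2->F, B1->F, B4->S, B3->T, B7->F, B9->E, B10->E, B8->T; covered: B1=T, B1=F, B2=F, B3=T, B4=S, B7=F, B8=T, B9=E, B10=E
#3 (c=4, r=5) -> B1->T, B2->T, B1->T, B2->T, B1->T, B2->T, B1->F, B4->E, B3->F, B5->F, B6->F, B7->T, B9->E, B10->S, ...; covered: B1=T, B1=F, B2=T, B3=F, B4=E, B5=F, B6=F, B7=T, B8=F, B9=E, B10=S, B11=T, B12=E
#4 (c=3, r=13) -> B1->T, B2->T, B1->T, B2->T, B1->T, B2->T, B1->F, B4->S, B3->T, B7->T, B9->E, B10->E, B8->T; covered: B1=T, B1=F, B2=T, B3=T, B4=S, B7=T, B8=T, B9=E, B10=E
#5 (c=4, r=4) -> B1->T, B2->T, B1->T, B2->T, B1->T, B2->T, B1->F, B4->E, B3->F, B5->F, B6->F, B7->T, B9->E, B10->S, ...; covered: B1=T, B1=F, B2=T, B3=F, B4=E, B5=F, B6=F, B7=T, B8=F, B9=E, B10=S, B11=T, B12=E
#6 (c=3, r=5) -> B1->T, B2->T, B1->T, B2->T, B1->T, B2->T, B1->F, B4->S, B3->T, B7->T, B9->E, B10->S, B8->F, B12->E, ...; covered: B1=T, B1=F, B2=T, B3=T, B4=S, B7=T, B8=F, B9=E, B10=S, B11=F, B12=E
#7 (c=7, r=13) -> B1->T, B2->T, B1->T, B2->T, B1->T, B2->T, B1->F, B4->S, B3->T, B7->T, B9->E, B10->E, B8->F, B12->S, ...; covered: B1=T, B1=F, B2=T, B3=T, B4=S, B7=T, B8=F, B9=E, B10=E, B11=T, B12=S
#8 (c=5, r=13) -> B1->T, B2->T, B1->T, B2->T, B1->T, B2->T, B1->F, B4->S, B3->T, B7->T, B9->E, B10->E, B8->T; covered: B1=T, B1=F, B2=T, B3=T, B4=S, B7=T, B8=T, B9=E, B10=E
#9 (c=6, r=9) -> B1->T, B2->T, B1->T, B2->T, B1->T, B2->T, B1->F, B4->E, B3->T, B7->T, B9->E, B10->S, B8->F, B12->E, ...; covered: B1=T, B1=F, B2=T, B3=T, B4=E, B7=T, B8=F, B9=E, B10=S, B11=F, B12=E
#10 (c=7, r=11) -> B1->T, B2->T, B1->T, B2->T, B1->T, B2->T, B1->F, B4->S, B3->T, B7->T, B9->E, B10->S, B8->F, B12->S, ...; covered: B1=T, B1=F, B2=T, B3=T, B4=S, B7=T, B8=F, B9=E, B10=S, B11=T, B12=S
union over all inputs: B1=T, B1=F, B2=T, B2=F, B3=T, B3=F, B4=S, B4=E, B5=F, B6=F, B7=T, B7=F, B8=T, B8=F, B9=E, B10=S, B10=E, B11=T, B11=F, B12=S, B12=E (21 outcomes)
size 1 is not enough: best union over all size-1 subsets is 13/21
size 2 is not enough: best union over all size-2 subsets is 19/21
size 3 is not enough: best union over all size-3 subsets is 20/21
inputs {1, 2, 3, 6} (size 4) cover everything; no size-4 subset with a lexicographically smaller index list covers all 21

Answer: 1, 2, 3, 6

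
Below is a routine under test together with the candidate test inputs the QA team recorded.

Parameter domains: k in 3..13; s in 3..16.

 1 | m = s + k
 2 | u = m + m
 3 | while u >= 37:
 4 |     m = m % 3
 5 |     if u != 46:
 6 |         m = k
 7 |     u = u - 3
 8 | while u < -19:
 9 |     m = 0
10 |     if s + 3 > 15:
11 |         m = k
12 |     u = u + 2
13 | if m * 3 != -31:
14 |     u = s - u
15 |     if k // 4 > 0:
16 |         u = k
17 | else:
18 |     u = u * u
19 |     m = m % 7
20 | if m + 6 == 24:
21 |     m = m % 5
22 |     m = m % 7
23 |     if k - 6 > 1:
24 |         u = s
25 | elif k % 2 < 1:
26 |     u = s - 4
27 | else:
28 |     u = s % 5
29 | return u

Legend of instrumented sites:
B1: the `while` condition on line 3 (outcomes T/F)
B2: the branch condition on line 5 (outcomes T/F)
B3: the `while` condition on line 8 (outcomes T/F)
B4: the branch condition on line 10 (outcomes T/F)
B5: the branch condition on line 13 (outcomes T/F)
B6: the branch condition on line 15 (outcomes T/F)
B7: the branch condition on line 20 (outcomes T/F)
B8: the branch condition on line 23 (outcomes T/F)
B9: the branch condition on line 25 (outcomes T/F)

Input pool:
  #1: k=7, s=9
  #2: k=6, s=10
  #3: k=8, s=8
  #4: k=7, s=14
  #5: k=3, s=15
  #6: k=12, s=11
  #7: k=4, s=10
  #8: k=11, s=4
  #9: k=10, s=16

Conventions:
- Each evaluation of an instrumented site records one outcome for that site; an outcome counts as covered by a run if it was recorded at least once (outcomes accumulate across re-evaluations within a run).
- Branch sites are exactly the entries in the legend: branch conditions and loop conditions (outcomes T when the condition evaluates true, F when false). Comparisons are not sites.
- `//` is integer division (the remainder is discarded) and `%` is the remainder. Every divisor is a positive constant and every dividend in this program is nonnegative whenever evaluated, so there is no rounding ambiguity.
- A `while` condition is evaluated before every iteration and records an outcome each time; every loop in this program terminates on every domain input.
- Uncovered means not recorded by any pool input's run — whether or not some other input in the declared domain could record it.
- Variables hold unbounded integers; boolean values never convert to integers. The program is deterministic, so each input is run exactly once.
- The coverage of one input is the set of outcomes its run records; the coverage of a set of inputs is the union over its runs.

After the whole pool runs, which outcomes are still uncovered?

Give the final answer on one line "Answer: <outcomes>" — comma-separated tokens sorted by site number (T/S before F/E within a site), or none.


input #1 (k=7, s=9): events B1->F, B3->F, B5->T, B6->T, B7->F, B9->F; covers B1=F, B3=F, B5=T, B6=T, B7=F, B9=F
input #2 (k=6, s=10): events B1->F, B3->F, B5->T, B6->T, B7->F, B9->T; covers B1=F, B3=F, B5=T, B6=T, B7=F, B9=T
input #3 (k=8, s=8): events B1->F, B3->F, B5->T, B6->T, B7->F, B9->T; covers B1=F, B3=F, B5=T, B6=T, B7=F, B9=T
input #4 (k=7, s=14): events B1->T, B2->T, B1->T, B2->T, B1->F, B3->F, B5->T, B6->T, B7->F, B9->F; covers B1=T, B1=F, B2=T, B3=F, B5=T, B6=T, B7=F, B9=F
input #5 (k=3, s=15): events B1->F, B3->F, B5->T, B6->F, B7->T, B8->F; covers B1=F, B3=F, B5=T, B6=F, B7=T, B8=F
input #6 (k=12, s=11): events B1->T, B2->F, B1->T, B2->T, B1->T, B2->T, B1->T, B2->T, B1->F, B3->F, B5->T, B6->T, B7->F, B9->T; covers B1=T, B1=F, B2=T, B2=F, B3=F, B5=T, B6=T, B7=F, B9=T
input #7 (k=4, s=10): events B1->F, B3->F, B5->T, B6->T, B7->F, B9->T; covers B1=F, B3=F, B5=T, B6=T, B7=F, B9=T
input #8 (k=11, s=4): events B1->F, B3->F, B5->T, B6->T, B7->F, B9->F; covers B1=F, B3=F, B5=T, B6=T, B7=F, B9=F
input #9 (k=10, s=16): events B1->T, B2->T, B1->T, B2->T, B1->T, B2->F, B1->T, B2->T, B1->T, B2->T, B1->T, B2->T, B1->F, B3->F, ...; covers B1=T, B1=F, B2=T, B2=F, B3=F, B5=T, B6=T, B7=F, B9=T
union over the pool: B1=T, B1=F, B2=T, B2=F, B3=F, B5=T, B6=T, B6=F, B7=T, B7=F, B8=F, B9=T, B9=F
uncovered (5 of 18): B3=T, B4=T, B4=F, B5=F, B8=T
Answer: B3=T, B4=T, B4=F, B5=F, B8=T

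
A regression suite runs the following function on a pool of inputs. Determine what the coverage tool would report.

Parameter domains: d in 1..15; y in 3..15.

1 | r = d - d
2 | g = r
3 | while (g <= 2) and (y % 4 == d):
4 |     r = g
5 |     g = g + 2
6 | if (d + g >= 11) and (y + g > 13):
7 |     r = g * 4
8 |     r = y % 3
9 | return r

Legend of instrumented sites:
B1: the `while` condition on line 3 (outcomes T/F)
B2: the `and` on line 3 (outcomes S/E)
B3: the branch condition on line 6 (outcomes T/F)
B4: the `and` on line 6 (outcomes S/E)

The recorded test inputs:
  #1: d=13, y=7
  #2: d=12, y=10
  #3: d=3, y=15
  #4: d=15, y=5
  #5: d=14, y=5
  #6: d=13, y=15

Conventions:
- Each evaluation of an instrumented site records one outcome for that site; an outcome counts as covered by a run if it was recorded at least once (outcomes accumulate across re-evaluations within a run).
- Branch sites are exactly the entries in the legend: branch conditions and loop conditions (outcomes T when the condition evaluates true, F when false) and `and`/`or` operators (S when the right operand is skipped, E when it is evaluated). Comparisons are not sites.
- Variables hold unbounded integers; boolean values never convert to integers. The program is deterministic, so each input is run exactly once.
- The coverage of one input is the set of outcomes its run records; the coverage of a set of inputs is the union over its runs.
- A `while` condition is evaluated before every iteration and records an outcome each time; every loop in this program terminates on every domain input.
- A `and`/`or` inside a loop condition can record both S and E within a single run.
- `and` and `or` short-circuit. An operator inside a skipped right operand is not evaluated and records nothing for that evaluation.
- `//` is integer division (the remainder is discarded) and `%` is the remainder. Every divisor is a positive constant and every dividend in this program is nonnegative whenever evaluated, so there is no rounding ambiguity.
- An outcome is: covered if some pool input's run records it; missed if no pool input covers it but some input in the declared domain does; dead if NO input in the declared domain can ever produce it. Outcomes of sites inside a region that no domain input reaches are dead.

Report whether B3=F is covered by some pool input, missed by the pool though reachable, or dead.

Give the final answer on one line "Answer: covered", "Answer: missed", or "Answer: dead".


B3=F is recorded by pool input(s) 1, 2, 3, 4, 5 -> covered
Answer: covered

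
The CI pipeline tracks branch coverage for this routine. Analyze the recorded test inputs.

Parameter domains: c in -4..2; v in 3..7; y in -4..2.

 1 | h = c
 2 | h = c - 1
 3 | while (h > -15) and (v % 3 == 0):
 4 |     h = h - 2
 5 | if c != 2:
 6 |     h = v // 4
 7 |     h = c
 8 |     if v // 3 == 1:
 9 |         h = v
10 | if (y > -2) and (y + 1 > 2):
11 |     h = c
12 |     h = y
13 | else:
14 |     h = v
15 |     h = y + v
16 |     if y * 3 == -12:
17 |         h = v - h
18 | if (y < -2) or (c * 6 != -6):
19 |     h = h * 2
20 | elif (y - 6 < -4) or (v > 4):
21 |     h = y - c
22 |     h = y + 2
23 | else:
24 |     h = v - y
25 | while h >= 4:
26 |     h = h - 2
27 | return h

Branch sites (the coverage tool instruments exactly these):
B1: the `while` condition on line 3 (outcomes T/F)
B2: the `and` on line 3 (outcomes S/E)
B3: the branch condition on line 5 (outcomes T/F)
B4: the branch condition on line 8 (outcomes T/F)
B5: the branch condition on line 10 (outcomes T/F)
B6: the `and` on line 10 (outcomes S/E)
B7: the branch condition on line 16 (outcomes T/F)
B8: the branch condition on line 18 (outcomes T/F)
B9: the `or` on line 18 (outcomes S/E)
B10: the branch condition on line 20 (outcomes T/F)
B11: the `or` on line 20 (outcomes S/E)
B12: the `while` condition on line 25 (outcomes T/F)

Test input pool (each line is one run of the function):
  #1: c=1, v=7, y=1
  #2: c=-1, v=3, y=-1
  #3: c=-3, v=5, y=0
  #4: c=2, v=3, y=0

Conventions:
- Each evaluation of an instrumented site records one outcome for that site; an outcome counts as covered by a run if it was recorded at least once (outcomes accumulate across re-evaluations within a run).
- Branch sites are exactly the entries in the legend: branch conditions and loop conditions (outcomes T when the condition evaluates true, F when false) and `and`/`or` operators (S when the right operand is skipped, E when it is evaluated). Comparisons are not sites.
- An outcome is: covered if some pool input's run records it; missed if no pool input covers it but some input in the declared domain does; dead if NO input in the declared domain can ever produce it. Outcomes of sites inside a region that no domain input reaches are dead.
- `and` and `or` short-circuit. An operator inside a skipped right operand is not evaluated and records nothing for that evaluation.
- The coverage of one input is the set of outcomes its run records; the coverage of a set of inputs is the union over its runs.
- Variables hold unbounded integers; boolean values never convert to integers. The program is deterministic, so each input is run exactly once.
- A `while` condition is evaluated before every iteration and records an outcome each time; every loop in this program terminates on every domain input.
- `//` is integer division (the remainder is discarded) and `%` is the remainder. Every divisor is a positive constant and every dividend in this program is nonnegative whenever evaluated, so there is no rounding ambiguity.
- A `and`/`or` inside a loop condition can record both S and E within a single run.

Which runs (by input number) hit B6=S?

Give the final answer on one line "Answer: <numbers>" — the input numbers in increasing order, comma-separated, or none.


input #1 (c=1, v=7, y=1): does not produce B6=S
input #2 (c=-1, v=3, y=-1): does not produce B6=S
input #3 (c=-3, v=5, y=0): does not produce B6=S
input #4 (c=2, v=3, y=0): does not produce B6=S
Answer: none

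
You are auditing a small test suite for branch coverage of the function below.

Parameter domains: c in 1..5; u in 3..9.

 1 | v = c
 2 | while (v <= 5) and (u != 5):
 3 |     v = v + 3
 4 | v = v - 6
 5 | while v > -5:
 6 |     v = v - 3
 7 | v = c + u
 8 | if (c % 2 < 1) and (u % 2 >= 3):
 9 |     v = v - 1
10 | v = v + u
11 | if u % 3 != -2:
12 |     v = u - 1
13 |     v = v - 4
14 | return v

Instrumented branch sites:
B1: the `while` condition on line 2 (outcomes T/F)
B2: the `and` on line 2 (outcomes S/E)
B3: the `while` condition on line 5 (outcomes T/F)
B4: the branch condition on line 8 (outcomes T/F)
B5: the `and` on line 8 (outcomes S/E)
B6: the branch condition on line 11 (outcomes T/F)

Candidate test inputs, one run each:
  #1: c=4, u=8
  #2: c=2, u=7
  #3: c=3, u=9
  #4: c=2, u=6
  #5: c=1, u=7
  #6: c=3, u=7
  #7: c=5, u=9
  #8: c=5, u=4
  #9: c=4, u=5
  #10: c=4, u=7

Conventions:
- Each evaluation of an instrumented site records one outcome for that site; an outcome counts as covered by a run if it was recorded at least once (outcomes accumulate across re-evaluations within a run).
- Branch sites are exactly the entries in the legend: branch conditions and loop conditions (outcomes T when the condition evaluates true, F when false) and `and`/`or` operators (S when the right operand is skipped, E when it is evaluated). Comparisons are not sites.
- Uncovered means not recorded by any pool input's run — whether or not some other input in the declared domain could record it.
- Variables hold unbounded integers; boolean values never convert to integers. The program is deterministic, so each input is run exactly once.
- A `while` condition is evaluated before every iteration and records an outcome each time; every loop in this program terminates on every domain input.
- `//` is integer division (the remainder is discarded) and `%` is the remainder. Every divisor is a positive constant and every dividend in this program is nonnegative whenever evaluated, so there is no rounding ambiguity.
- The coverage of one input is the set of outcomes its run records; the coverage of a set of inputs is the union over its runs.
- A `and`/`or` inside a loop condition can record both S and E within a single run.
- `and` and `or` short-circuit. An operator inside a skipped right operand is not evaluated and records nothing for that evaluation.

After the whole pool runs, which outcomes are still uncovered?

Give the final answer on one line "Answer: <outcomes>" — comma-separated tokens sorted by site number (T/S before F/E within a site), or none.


input #1 (c=4, u=8): events B2->E, B1->T, B2->S, B1->F, B3->T, B3->T, B3->F, B5->E, B4->F, B6->T; covers B1=T, B1=F, B2=S, B2=E, B3=T, B3=F, B4=F, B5=E, B6=T
input #2 (c=2, u=7): events B2->E, B1->T, B2->E, B1->T, B2->S, B1->F, B3->T, B3->T, B3->T, B3->F, B5->E, B4->F, B6->T; covers B1=T, B1=F, B2=S, B2=E, B3=T, B3=F, B4=F, B5=E, B6=T
input #3 (c=3, u=9): events B2->E, B1->T, B2->S, B1->F, B3->T, B3->T, B3->F, B5->S, B4->F, B6->T; covers B1=T, B1=F, B2=S, B2=E, B3=T, B3=F, B4=F, B5=S, B6=T
input #4 (c=2, u=6): events B2->E, B1->T, B2->E, B1->T, B2->S, B1->F, B3->T, B3->T, B3->T, B3->F, B5->E, B4->F, B6->T; covers B1=T, B1=F, B2=S, B2=E, B3=T, B3=F, B4=F, B5=E, B6=T
input #5 (c=1, u=7): events B2->E, B1->T, B2->E, B1->T, B2->S, B1->F, B3->T, B3->T, B3->F, B5->S, B4->F, B6->T; covers B1=T, B1=F, B2=S, B2=E, B3=T, B3=F, B4=F, B5=S, B6=T
input #6 (c=3, u=7): events B2->E, B1->T, B2->S, B1->F, B3->T, B3->T, B3->F, B5->S, B4->F, B6->T; covers B1=T, B1=F, B2=S, B2=E, B3=T, B3=F, B4=F, B5=S, B6=T
input #7 (c=5, u=9): events B2->E, B1->T, B2->S, B1->F, B3->T, B3->T, B3->T, B3->F, B5->S, B4->F, B6->T; covers B1=T, B1=F, B2=S, B2=E, B3=T, B3=F, B4=F, B5=S, B6=T
input #8 (c=5, u=4): events B2->E, B1->T, B2->S, B1->F, B3->T, B3->T, B3->T, B3->F, B5->S, B4->F, B6->T; covers B1=T, B1=F, B2=S, B2=E, B3=T, B3=F, B4=F, B5=S, B6=T
input #9 (c=4, u=5): events B2->E, B1->F, B3->T, B3->F, B5->E, B4->F, B6->T; covers B1=F, B2=E, B3=T, B3=F, B4=F, B5=E, B6=T
input #10 (c=4, u=7): events B2->E, B1->T, B2->S, B1->F, B3->T, B3->T, B3->F, B5->E, B4->F, B6->T; covers B1=T, B1=F, B2=S, B2=E, B3=T, B3=F, B4=F, B5=E, B6=T
union over the pool: B1=T, B1=F, B2=S, B2=E, B3=T, B3=F, B4=F, B5=S, B5=E, B6=T
uncovered (2 of 12): B4=T, B6=F
Answer: B4=T, B6=F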